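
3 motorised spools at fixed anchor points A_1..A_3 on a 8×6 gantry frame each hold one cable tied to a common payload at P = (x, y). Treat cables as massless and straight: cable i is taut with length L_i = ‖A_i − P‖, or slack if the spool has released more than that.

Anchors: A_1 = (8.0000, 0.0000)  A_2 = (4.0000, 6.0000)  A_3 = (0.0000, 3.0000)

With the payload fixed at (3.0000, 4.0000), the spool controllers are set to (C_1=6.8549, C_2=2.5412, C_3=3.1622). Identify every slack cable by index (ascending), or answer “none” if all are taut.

1, 2

cable 1: L_1 = ‖A_1−P‖ = 6.4031;  C_1 = 6.8549 → slack
cable 2: L_2 = ‖A_2−P‖ = 2.2361;  C_2 = 2.5412 → slack
cable 3: L_3 = ‖A_3−P‖ = 3.1623;  C_3 = 3.1622 → taut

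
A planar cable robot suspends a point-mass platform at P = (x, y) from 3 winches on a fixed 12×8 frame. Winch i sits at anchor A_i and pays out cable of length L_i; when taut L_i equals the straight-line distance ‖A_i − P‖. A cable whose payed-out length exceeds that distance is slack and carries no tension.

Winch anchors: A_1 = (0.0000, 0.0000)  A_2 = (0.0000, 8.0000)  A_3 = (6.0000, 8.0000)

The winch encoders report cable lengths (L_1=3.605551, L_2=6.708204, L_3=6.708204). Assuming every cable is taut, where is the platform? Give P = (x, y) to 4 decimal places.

each cable: (A_i−P)·(A_i−P) = L_i²; let q_i = ‖A_i‖²−L_i²
q_1 = 0.0000+0.0000−13.0000 = -13.0000
row 1: 0.0000x − 16.0000y = -32.0000  (q_2=19.0000)
row 2: -12.0000x − 16.0000y = -68.0000  (q_3=55.0000)
Cramer on rows 1–2 → x = 3.0000, y = 2.0000

(3.0000, 2.0000)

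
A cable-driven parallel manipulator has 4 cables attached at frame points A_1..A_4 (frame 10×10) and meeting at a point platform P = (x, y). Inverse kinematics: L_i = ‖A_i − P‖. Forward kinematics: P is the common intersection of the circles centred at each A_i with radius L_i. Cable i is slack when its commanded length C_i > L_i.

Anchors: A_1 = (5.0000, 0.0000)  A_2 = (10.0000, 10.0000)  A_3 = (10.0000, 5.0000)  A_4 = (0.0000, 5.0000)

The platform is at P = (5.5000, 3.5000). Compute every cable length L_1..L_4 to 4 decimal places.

L_1: Δ = A_1−P = (-0.5000, -3.5000) → ‖Δ‖ = √12.5000 = 3.5355
L_2: Δ = A_2−P = (4.5000, 6.5000) → ‖Δ‖ = √62.5000 = 7.9057
L_3: Δ = A_3−P = (4.5000, 1.5000) → ‖Δ‖ = √22.5000 = 4.7434
L_4: Δ = A_4−P = (-5.5000, 1.5000) → ‖Δ‖ = √32.5000 = 5.7009

(3.5355, 7.9057, 4.7434, 5.7009)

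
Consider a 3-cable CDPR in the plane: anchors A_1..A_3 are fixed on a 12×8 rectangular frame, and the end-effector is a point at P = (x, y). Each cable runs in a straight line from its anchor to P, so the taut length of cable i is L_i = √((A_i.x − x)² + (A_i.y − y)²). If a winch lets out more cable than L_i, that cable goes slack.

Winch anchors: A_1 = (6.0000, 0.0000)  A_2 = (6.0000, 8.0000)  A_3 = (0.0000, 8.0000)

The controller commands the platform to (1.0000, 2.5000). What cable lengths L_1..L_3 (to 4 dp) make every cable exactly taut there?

L_1: Δ = A_1−P = (5.0000, -2.5000) → ‖Δ‖ = √31.2500 = 5.5902
L_2: Δ = A_2−P = (5.0000, 5.5000) → ‖Δ‖ = √55.2500 = 7.4330
L_3: Δ = A_3−P = (-1.0000, 5.5000) → ‖Δ‖ = √31.2500 = 5.5902

(5.5902, 7.4330, 5.5902)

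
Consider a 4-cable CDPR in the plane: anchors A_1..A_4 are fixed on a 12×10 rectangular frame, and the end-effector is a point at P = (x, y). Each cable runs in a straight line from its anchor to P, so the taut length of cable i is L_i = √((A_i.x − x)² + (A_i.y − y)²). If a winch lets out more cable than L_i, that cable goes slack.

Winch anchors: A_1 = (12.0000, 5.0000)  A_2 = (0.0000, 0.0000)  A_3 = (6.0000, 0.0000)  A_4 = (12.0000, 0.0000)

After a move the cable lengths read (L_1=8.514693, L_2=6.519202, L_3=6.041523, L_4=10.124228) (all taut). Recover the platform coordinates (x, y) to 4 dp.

(3.5000, 5.5000)

expand ‖A_i−P‖²=L_i² and subtract eq 1 (q_i ≔ ‖A_i‖²−L_i²)
q_1 = 144.0000+25.0000−72.5000 = 96.5000
eq1−eq2 → [24.0000  10.0000]·P = 139.0000
eq1−eq3 → [12.0000  10.0000]·P = 97.0000
eq1−eq4 → [0.0000  10.0000]·P = 55.0000
2×2 solve → P = (3.5000, 5.5000)
check cable 4: ‖A_4−P‖² = 102.5000 ≈ L_4² = 102.5000 ✓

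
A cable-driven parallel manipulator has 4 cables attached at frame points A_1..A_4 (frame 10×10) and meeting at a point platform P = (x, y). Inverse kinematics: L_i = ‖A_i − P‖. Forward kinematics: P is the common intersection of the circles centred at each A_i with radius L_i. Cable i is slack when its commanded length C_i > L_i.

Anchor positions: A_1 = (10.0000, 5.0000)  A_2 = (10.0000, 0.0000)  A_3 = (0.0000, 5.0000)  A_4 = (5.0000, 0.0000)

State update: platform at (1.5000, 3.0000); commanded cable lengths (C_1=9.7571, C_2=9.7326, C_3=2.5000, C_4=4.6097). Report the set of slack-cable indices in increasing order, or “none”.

1, 2

cable 1: L_1 = ‖A_1−P‖ = 8.7321;  C_1 = 9.7571 → slack
cable 2: L_2 = ‖A_2−P‖ = 9.0139;  C_2 = 9.7326 → slack
cable 3: L_3 = ‖A_3−P‖ = 2.5000;  C_3 = 2.5000 → taut
cable 4: L_4 = ‖A_4−P‖ = 4.6098;  C_4 = 4.6097 → taut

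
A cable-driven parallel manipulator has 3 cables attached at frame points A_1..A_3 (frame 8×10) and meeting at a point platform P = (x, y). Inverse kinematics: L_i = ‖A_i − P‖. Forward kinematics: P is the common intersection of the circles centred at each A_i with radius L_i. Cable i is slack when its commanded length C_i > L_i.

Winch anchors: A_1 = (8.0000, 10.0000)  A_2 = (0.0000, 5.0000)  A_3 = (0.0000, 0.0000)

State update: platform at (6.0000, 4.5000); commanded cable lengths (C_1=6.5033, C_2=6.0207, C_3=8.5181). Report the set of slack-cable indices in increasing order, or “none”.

cable 1: L_1 = ‖A_1−P‖ = 5.8523;  C_1 = 6.5033 → slack
cable 2: L_2 = ‖A_2−P‖ = 6.0208;  C_2 = 6.0207 → taut
cable 3: L_3 = ‖A_3−P‖ = 7.5000;  C_3 = 8.5181 → slack

1, 3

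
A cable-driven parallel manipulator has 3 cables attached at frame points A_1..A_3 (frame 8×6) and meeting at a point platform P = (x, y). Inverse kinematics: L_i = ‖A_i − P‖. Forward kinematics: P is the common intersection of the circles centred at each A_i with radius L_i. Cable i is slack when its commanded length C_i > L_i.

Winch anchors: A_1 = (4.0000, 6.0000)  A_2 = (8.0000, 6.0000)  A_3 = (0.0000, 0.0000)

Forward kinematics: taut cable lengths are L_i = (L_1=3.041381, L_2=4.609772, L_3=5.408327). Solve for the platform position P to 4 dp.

circle eqns → linear via eq_j − eq_1; set c_j = A_j·A_j − L_j²
c_1 = 16.0000+36.0000−9.2500 = 42.7500
-8.0000·x + 0.0000·y = c_1−c_2 = -36.0000
8.0000·x + 12.0000·y = c_1−c_3 = 72.0000
solve first two rows → x=4.5000, y=3.0000

(4.5000, 3.0000)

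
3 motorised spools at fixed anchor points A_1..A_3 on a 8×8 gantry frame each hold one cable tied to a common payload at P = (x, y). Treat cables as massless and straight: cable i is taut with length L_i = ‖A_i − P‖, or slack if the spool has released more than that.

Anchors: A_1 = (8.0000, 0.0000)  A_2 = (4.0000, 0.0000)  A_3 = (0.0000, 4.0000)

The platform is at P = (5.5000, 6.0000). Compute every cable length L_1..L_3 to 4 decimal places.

(6.5000, 6.1847, 5.8523)

L_1 = √((8.0000−5.5000)² + (0.0000−6.0000)²) = 6.5000
L_2 = √((4.0000−5.5000)² + (0.0000−6.0000)²) = 6.1847
L_3 = √((0.0000−5.5000)² + (4.0000−6.0000)²) = 5.8523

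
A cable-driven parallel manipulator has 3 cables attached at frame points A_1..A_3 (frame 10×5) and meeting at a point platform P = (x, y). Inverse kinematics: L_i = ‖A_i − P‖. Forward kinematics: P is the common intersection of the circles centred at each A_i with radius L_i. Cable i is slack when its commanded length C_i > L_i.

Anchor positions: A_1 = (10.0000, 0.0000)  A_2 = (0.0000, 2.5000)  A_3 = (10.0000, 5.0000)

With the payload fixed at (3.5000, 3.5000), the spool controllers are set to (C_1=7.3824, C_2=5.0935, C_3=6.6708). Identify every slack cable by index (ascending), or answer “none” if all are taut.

2

cable 1: √((6.5000)²+(-3.5000)²)=7.3824, C_1=7.3824: taut
cable 2: √((-3.5000)²+(-1.0000)²)=3.6401, C_2=5.0935: slack
cable 3: √((6.5000)²+(1.5000)²)=6.6708, C_3=6.6708: taut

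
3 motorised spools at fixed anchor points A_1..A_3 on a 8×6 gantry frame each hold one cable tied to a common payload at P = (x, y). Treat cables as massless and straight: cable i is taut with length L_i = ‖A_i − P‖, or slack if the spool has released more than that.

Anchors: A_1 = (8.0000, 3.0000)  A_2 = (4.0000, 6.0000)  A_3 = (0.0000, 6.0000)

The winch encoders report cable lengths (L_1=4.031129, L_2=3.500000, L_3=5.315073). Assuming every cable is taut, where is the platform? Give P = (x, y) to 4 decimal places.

(4.0000, 2.5000)

each cable: (A_i−P)·(A_i−P) = L_i²; let k_i = ‖A_i‖²−L_i²
k_1 = 64.0000+9.0000−16.2500 = 56.7500
row 1: 8.0000x − 6.0000y = 17.0000  (k_2=39.7500)
row 2: 16.0000x − 6.0000y = 49.0000  (k_3=7.7500)
Cramer on rows 1–2 → x = 4.0000, y = 2.5000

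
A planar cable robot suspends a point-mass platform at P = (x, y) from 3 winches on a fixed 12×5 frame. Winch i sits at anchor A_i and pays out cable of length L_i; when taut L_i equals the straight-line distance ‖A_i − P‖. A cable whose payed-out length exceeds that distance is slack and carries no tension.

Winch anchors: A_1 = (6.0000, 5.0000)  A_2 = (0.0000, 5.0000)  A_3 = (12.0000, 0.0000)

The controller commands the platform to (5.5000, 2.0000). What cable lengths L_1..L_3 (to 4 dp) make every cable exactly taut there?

(3.0414, 6.2650, 6.8007)

L_1 = √((6.0000−5.5000)² + (5.0000−2.0000)²) = 3.0414
L_2 = √((0.0000−5.5000)² + (5.0000−2.0000)²) = 6.2650
L_3 = √((12.0000−5.5000)² + (0.0000−2.0000)²) = 6.8007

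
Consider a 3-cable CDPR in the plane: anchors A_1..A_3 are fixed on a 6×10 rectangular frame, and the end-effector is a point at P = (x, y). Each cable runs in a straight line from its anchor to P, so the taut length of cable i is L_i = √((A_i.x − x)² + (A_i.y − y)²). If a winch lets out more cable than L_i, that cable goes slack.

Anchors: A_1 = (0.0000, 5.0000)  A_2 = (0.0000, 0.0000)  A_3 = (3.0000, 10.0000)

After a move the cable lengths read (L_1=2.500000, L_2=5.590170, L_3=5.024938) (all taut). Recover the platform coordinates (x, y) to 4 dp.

expand ‖A_i−P‖²=L_i² and subtract eq 1 (c_i ≔ ‖A_i‖²−L_i²)
c_1 = 0.0000+25.0000−6.2500 = 18.7500
eq1−eq2 → [0.0000  10.0000]·P = 50.0000
eq1−eq3 → [-6.0000  -10.0000]·P = -65.0000
2×2 solve → P = (2.5000, 5.0000)

(2.5000, 5.0000)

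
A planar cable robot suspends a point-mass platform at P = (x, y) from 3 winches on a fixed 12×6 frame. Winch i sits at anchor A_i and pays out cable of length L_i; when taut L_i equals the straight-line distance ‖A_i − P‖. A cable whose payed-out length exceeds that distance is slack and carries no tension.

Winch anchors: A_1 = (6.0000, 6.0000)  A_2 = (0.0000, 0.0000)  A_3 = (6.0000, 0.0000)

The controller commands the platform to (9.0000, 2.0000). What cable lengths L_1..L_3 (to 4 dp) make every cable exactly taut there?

(5.0000, 9.2195, 3.6056)

L_1 = √((6.0000−9.0000)² + (6.0000−2.0000)²) = 5.0000
L_2 = √((0.0000−9.0000)² + (0.0000−2.0000)²) = 9.2195
L_3 = √((6.0000−9.0000)² + (0.0000−2.0000)²) = 3.6056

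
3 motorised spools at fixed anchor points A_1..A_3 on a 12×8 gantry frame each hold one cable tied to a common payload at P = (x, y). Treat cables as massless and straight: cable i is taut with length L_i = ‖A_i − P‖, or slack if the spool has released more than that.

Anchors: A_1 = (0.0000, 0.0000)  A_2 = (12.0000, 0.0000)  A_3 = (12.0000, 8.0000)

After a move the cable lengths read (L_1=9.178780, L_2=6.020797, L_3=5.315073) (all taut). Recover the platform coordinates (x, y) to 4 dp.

circle eqns → linear via eq_j − eq_1; set q_j = A_j·A_j − L_j²
q_1 = 0.0000+0.0000−84.2500 = -84.2500
-24.0000·x + 0.0000·y = q_1−q_2 = -192.0000
-24.0000·x − 16.0000·y = q_1−q_3 = -264.0000
solve first two rows → x=8.0000, y=4.5000

(8.0000, 4.5000)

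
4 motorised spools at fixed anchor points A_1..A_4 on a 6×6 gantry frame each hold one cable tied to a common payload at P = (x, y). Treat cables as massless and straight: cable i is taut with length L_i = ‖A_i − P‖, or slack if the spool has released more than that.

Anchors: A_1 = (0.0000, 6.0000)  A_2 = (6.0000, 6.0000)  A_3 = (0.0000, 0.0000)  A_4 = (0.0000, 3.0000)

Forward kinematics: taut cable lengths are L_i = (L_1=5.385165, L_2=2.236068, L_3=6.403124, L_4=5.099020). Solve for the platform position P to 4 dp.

expand ‖A_i−P‖²=L_i² and subtract eq 1 (k_i ≔ ‖A_i‖²−L_i²)
k_1 = 0.0000+36.0000−29.0000 = 7.0000
eq1−eq2 → [-12.0000  0.0000]·P = -60.0000
eq1−eq3 → [0.0000  12.0000]·P = 48.0000
eq1−eq4 → [0.0000  6.0000]·P = 24.0000
2×2 solve → P = (5.0000, 4.0000)
check cable 4: ‖A_4−P‖² = 26.0000 ≈ L_4² = 26.0000 ✓

(5.0000, 4.0000)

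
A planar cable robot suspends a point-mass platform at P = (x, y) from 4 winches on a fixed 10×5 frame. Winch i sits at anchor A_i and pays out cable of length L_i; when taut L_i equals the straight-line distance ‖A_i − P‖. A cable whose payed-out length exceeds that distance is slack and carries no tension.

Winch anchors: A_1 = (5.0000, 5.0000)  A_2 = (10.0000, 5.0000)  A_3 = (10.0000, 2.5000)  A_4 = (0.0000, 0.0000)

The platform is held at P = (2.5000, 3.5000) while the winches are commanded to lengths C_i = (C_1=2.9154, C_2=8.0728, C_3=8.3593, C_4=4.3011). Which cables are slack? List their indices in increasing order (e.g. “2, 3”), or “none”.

cable 1: √((2.5000)²+(1.5000)²)=2.9155, C_1=2.9154: taut
cable 2: √((7.5000)²+(1.5000)²)=7.6485, C_2=8.0728: slack
cable 3: √((7.5000)²+(-1.0000)²)=7.5664, C_3=8.3593: slack
cable 4: √((-2.5000)²+(-3.5000)²)=4.3012, C_4=4.3011: taut

2, 3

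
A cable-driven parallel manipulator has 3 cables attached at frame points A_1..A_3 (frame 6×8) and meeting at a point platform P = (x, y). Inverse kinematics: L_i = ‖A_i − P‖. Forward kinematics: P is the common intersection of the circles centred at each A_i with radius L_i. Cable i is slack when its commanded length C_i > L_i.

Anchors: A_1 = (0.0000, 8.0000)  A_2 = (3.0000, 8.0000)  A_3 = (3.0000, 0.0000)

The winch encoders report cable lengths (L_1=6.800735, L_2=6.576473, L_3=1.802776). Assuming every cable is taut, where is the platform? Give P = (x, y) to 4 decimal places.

circle eqns → linear via eq_j − eq_1; set q_j = A_j·A_j − L_j²
q_1 = 0.0000+64.0000−46.2500 = 17.7500
-6.0000·x + 0.0000·y = q_1−q_2 = -12.0000
-6.0000·x + 16.0000·y = q_1−q_3 = 12.0000
solve first two rows → x=2.0000, y=1.5000

(2.0000, 1.5000)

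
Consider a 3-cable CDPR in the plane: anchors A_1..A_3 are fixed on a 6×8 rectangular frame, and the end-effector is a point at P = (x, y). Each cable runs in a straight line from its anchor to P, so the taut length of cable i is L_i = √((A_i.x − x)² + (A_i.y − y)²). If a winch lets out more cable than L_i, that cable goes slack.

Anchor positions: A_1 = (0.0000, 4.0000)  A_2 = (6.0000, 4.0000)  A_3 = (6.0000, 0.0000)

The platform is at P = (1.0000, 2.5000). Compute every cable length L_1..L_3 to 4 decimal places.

cable 1: Δx=-1.0000, Δy=1.5000; L_1 = √(Δx²+Δy²) = 1.8028
cable 2: Δx=5.0000, Δy=1.5000; L_2 = √(Δx²+Δy²) = 5.2202
cable 3: Δx=5.0000, Δy=-2.5000; L_3 = √(Δx²+Δy²) = 5.5902

(1.8028, 5.2202, 5.5902)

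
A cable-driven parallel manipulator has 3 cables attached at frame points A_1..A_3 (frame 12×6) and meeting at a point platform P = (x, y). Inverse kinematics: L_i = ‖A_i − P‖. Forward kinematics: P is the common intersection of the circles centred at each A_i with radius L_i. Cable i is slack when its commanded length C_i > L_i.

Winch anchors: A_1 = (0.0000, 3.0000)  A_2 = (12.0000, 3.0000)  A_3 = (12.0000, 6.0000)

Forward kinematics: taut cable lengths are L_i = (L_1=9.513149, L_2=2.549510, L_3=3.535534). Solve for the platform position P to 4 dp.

circle eqns → linear via eq_j − eq_1; set k_j = A_j·A_j − L_j²
k_1 = 0.0000+9.0000−90.5000 = -81.5000
-24.0000·x + 0.0000·y = k_1−k_2 = -228.0000
-24.0000·x − 6.0000·y = k_1−k_3 = -249.0000
solve first two rows → x=9.5000, y=3.5000

(9.5000, 3.5000)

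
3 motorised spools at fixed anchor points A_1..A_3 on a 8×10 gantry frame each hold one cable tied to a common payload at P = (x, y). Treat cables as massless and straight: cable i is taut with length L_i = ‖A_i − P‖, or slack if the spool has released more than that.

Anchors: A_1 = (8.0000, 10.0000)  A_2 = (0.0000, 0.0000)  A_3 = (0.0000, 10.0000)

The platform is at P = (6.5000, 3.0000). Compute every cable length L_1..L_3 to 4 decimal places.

L_1 = √((8.0000−6.5000)² + (10.0000−3.0000)²) = 7.1589
L_2 = √((0.0000−6.5000)² + (0.0000−3.0000)²) = 7.1589
L_3 = √((0.0000−6.5000)² + (10.0000−3.0000)²) = 9.5525

(7.1589, 7.1589, 9.5525)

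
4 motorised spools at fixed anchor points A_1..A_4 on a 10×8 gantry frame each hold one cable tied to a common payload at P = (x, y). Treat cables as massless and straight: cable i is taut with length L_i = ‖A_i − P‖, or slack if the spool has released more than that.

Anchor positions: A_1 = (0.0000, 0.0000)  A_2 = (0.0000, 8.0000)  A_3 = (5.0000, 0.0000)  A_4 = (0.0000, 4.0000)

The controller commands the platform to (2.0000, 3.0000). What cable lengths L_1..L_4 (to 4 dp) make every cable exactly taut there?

L_1: Δ = A_1−P = (-2.0000, -3.0000) → ‖Δ‖ = √13.0000 = 3.6056
L_2: Δ = A_2−P = (-2.0000, 5.0000) → ‖Δ‖ = √29.0000 = 5.3852
L_3: Δ = A_3−P = (3.0000, -3.0000) → ‖Δ‖ = √18.0000 = 4.2426
L_4: Δ = A_4−P = (-2.0000, 1.0000) → ‖Δ‖ = √5.0000 = 2.2361

(3.6056, 5.3852, 4.2426, 2.2361)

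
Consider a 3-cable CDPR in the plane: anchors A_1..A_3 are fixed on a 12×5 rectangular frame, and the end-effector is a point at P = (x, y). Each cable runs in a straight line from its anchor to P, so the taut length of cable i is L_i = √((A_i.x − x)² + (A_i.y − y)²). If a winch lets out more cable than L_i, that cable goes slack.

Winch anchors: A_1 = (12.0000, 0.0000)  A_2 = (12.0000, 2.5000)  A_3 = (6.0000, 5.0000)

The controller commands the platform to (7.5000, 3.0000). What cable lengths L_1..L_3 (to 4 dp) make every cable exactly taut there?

(5.4083, 4.5277, 2.5000)

L_1: Δ = A_1−P = (4.5000, -3.0000) → ‖Δ‖ = √29.2500 = 5.4083
L_2: Δ = A_2−P = (4.5000, -0.5000) → ‖Δ‖ = √20.5000 = 4.5277
L_3: Δ = A_3−P = (-1.5000, 2.0000) → ‖Δ‖ = √6.2500 = 2.5000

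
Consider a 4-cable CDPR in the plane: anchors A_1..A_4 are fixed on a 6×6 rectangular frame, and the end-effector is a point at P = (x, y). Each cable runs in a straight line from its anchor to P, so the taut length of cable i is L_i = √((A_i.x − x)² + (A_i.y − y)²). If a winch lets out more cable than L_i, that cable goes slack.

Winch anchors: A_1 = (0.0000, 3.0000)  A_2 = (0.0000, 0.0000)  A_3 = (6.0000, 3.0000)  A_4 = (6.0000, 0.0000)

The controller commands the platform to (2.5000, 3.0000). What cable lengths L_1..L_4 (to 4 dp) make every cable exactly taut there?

L_1 = √((0.0000−2.5000)² + (3.0000−3.0000)²) = 2.5000
L_2 = √((0.0000−2.5000)² + (0.0000−3.0000)²) = 3.9051
L_3 = √((6.0000−2.5000)² + (3.0000−3.0000)²) = 3.5000
L_4 = √((6.0000−2.5000)² + (0.0000−3.0000)²) = 4.6098

(2.5000, 3.9051, 3.5000, 4.6098)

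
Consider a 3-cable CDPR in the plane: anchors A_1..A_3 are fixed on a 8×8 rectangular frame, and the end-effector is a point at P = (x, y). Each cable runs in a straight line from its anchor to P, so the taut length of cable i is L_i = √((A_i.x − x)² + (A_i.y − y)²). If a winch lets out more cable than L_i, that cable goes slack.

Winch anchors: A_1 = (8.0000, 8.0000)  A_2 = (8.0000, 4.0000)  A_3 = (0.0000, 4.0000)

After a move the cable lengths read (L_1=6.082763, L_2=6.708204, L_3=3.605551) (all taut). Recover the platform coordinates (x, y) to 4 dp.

expand ‖A_i−P‖²=L_i² and subtract eq 1 (k_i ≔ ‖A_i‖²−L_i²)
k_1 = 64.0000+64.0000−37.0000 = 91.0000
eq1−eq2 → [0.0000  8.0000]·P = 56.0000
eq1−eq3 → [16.0000  8.0000]·P = 88.0000
2×2 solve → P = (2.0000, 7.0000)

(2.0000, 7.0000)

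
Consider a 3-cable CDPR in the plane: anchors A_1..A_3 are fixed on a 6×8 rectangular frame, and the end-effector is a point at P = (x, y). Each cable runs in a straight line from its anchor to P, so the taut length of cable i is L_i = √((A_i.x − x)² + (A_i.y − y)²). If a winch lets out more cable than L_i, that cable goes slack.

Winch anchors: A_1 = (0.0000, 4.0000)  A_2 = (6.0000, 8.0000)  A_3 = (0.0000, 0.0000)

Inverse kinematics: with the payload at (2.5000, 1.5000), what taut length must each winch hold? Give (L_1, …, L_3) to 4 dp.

L_1: Δ = A_1−P = (-2.5000, 2.5000) → ‖Δ‖ = √12.5000 = 3.5355
L_2: Δ = A_2−P = (3.5000, 6.5000) → ‖Δ‖ = √54.5000 = 7.3824
L_3: Δ = A_3−P = (-2.5000, -1.5000) → ‖Δ‖ = √8.5000 = 2.9155

(3.5355, 7.3824, 2.9155)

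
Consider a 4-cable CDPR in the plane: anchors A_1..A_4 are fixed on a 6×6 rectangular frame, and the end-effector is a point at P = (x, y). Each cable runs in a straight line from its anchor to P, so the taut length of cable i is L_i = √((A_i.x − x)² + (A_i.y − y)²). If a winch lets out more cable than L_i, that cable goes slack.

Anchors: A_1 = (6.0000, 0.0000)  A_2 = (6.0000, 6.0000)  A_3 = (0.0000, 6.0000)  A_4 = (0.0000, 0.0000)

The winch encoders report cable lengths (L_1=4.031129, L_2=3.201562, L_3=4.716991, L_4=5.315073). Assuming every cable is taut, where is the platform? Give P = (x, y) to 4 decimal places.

expand ‖A_i−P‖²=L_i² and subtract eq 1 (c_i ≔ ‖A_i‖²−L_i²)
c_1 = 36.0000+0.0000−16.2500 = 19.7500
eq1−eq2 → [0.0000  -12.0000]·P = -42.0000
eq1−eq3 → [12.0000  -12.0000]·P = 6.0000
eq1−eq4 → [12.0000  0.0000]·P = 48.0000
2×2 solve → P = (4.0000, 3.5000)
check cable 4: ‖A_4−P‖² = 28.2500 ≈ L_4² = 28.2500 ✓

(4.0000, 3.5000)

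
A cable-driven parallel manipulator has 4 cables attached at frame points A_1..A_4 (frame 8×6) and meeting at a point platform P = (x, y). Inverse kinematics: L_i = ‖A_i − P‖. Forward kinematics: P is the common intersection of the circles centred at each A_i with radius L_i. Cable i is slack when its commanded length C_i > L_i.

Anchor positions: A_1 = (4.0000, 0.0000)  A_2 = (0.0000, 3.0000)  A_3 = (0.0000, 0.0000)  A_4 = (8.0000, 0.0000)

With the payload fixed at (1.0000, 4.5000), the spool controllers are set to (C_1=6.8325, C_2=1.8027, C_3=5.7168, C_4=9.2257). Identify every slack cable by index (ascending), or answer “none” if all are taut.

i=1: geometric 5.4083 vs commanded 6.8325 ⇒ slack
i=2: geometric 1.8028 vs commanded 1.8027 ⇒ taut
i=3: geometric 4.6098 vs commanded 5.7168 ⇒ slack
i=4: geometric 8.3217 vs commanded 9.2257 ⇒ slack

1, 3, 4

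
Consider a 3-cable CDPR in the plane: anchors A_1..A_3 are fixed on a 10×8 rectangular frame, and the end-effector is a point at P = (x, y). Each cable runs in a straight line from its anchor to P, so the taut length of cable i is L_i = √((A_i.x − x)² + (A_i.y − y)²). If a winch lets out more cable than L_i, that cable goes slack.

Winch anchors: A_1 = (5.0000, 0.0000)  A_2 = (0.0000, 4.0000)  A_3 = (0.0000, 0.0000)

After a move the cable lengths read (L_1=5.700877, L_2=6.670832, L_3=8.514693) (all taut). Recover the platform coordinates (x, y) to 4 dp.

each cable: (A_i−P)·(A_i−P) = L_i²; let c_i = ‖A_i‖²−L_i²
c_1 = 25.0000+0.0000−32.5000 = -7.5000
row 1: 10.0000x − 8.0000y = 21.0000  (c_2=-28.5000)
row 2: 10.0000x + 0.0000y = 65.0000  (c_3=-72.5000)
Cramer on rows 1–2 → x = 6.5000, y = 5.5000

(6.5000, 5.5000)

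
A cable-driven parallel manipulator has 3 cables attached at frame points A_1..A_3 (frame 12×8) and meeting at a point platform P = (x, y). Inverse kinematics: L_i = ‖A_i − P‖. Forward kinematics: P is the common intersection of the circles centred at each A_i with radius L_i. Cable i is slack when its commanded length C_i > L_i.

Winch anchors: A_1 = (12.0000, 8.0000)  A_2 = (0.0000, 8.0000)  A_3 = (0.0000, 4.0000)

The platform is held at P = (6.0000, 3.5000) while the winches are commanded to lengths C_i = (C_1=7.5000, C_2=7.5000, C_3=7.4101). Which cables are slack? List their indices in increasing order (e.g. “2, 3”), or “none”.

cable 1: √((6.0000)²+(4.5000)²)=7.5000, C_1=7.5000: taut
cable 2: √((-6.0000)²+(4.5000)²)=7.5000, C_2=7.5000: taut
cable 3: √((-6.0000)²+(0.5000)²)=6.0208, C_3=7.4101: slack

3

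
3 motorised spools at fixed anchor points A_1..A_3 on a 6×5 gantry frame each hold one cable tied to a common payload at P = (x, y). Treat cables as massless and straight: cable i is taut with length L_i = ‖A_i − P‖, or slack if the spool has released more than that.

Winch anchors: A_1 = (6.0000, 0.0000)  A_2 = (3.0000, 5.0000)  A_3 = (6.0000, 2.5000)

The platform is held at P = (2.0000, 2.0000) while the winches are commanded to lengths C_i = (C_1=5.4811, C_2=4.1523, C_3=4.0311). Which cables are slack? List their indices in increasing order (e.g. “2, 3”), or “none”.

i=1: geometric 4.4721 vs commanded 5.4811 ⇒ slack
i=2: geometric 3.1623 vs commanded 4.1523 ⇒ slack
i=3: geometric 4.0311 vs commanded 4.0311 ⇒ taut

1, 2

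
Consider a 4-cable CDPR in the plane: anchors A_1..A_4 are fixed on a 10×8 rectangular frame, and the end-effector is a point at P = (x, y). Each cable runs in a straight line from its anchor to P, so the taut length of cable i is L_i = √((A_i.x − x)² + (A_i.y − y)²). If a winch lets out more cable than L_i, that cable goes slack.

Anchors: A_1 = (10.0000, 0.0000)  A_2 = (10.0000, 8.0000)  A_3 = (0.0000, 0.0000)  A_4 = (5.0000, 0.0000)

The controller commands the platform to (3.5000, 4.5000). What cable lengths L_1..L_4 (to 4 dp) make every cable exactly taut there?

(7.9057, 7.3824, 5.7009, 4.7434)

L_1 = √((10.0000−3.5000)² + (0.0000−4.5000)²) = 7.9057
L_2 = √((10.0000−3.5000)² + (8.0000−4.5000)²) = 7.3824
L_3 = √((0.0000−3.5000)² + (0.0000−4.5000)²) = 5.7009
L_4 = √((5.0000−3.5000)² + (0.0000−4.5000)²) = 4.7434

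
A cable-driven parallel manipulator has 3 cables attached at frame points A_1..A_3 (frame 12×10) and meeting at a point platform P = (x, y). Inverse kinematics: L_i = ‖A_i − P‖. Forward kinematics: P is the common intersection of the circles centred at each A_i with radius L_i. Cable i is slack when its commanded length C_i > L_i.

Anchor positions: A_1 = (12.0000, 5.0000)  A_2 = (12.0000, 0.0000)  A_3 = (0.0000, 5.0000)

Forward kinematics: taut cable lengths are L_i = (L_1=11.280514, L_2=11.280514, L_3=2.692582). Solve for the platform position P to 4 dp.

(1.0000, 2.5000)

expand ‖A_i−P‖²=L_i² and subtract eq 1 (c_i ≔ ‖A_i‖²−L_i²)
c_1 = 144.0000+25.0000−127.2500 = 41.7500
eq1−eq2 → [0.0000  10.0000]·P = 25.0000
eq1−eq3 → [24.0000  0.0000]·P = 24.0000
2×2 solve → P = (1.0000, 2.5000)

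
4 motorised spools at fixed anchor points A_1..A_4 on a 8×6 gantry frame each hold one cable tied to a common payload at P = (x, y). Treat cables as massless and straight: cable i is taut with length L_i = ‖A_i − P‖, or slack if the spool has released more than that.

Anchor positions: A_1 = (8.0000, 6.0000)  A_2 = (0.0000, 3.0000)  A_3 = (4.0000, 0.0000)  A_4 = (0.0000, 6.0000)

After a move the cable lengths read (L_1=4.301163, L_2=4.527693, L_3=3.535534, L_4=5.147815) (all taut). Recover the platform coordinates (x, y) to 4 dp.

(4.5000, 3.5000)

expand ‖A_i−P‖²=L_i² and subtract eq 1 (c_i ≔ ‖A_i‖²−L_i²)
c_1 = 64.0000+36.0000−18.5000 = 81.5000
eq1−eq2 → [16.0000  6.0000]·P = 93.0000
eq1−eq3 → [8.0000  12.0000]·P = 78.0000
eq1−eq4 → [16.0000  0.0000]·P = 72.0000
2×2 solve → P = (4.5000, 3.5000)
check cable 4: ‖A_4−P‖² = 26.5000 ≈ L_4² = 26.5000 ✓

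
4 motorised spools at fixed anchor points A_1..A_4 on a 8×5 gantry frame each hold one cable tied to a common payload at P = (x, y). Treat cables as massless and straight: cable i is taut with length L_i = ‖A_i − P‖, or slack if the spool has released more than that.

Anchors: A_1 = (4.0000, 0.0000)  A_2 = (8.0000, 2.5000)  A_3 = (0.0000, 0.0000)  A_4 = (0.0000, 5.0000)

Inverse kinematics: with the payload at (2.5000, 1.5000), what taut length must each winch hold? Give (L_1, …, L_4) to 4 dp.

(2.1213, 5.5902, 2.9155, 4.3012)

L_1 = √((4.0000−2.5000)² + (0.0000−1.5000)²) = 2.1213
L_2 = √((8.0000−2.5000)² + (2.5000−1.5000)²) = 5.5902
L_3 = √((0.0000−2.5000)² + (0.0000−1.5000)²) = 2.9155
L_4 = √((0.0000−2.5000)² + (5.0000−1.5000)²) = 4.3012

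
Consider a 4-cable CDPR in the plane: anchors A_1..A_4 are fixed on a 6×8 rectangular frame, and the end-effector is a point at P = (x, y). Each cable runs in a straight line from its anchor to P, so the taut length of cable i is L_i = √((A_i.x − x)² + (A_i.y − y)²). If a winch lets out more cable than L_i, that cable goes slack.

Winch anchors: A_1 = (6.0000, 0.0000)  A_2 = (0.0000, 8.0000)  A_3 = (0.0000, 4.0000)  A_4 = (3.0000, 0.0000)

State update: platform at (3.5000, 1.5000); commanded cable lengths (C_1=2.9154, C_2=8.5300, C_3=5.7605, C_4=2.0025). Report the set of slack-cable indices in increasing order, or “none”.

cable 1: √((2.5000)²+(-1.5000)²)=2.9155, C_1=2.9154: taut
cable 2: √((-3.5000)²+(6.5000)²)=7.3824, C_2=8.5300: slack
cable 3: √((-3.5000)²+(2.5000)²)=4.3012, C_3=5.7605: slack
cable 4: √((-0.5000)²+(-1.5000)²)=1.5811, C_4=2.0025: slack

2, 3, 4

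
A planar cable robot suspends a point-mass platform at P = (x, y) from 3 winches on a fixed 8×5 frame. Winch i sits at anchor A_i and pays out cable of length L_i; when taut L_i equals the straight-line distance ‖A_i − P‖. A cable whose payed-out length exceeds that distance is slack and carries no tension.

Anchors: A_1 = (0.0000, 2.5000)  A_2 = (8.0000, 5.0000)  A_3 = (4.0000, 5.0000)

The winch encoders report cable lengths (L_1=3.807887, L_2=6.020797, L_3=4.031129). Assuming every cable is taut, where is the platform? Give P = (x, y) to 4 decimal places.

expand ‖A_i−P‖²=L_i² and subtract eq 1 (c_i ≔ ‖A_i‖²−L_i²)
c_1 = 0.0000+6.2500−14.5000 = -8.2500
eq1−eq2 → [-16.0000  -5.0000]·P = -61.0000
eq1−eq3 → [-8.0000  -5.0000]·P = -33.0000
2×2 solve → P = (3.5000, 1.0000)

(3.5000, 1.0000)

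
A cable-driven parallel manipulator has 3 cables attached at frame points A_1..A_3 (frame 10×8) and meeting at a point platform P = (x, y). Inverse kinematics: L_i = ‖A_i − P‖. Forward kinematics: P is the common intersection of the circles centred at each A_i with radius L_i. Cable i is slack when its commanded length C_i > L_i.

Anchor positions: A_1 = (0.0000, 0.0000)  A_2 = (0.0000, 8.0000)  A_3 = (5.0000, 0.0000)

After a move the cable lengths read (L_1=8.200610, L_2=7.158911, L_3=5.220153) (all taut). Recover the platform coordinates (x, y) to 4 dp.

(6.5000, 5.0000)

circle eqns → linear via eq_j − eq_1; set c_j = A_j·A_j − L_j²
c_1 = 0.0000+0.0000−67.2500 = -67.2500
0.0000·x − 16.0000·y = c_1−c_2 = -80.0000
-10.0000·x + 0.0000·y = c_1−c_3 = -65.0000
solve first two rows → x=6.5000, y=5.0000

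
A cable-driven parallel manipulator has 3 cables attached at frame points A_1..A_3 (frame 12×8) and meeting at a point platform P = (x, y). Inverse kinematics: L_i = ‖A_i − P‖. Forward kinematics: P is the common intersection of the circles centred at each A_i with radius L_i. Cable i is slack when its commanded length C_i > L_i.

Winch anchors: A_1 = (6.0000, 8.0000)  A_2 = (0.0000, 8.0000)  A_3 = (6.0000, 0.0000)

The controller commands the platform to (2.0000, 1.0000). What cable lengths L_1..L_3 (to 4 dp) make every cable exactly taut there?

L_1: Δ = A_1−P = (4.0000, 7.0000) → ‖Δ‖ = √65.0000 = 8.0623
L_2: Δ = A_2−P = (-2.0000, 7.0000) → ‖Δ‖ = √53.0000 = 7.2801
L_3: Δ = A_3−P = (4.0000, -1.0000) → ‖Δ‖ = √17.0000 = 4.1231

(8.0623, 7.2801, 4.1231)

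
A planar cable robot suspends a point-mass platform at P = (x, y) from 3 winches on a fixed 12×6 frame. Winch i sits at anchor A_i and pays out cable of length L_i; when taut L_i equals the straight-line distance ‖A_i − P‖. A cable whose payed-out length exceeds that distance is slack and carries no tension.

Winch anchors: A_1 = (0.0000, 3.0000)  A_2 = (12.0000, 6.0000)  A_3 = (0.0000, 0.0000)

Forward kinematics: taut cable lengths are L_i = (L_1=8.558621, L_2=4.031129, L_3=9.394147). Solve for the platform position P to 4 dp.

each cable: (A_i−P)·(A_i−P) = L_i²; let k_i = ‖A_i‖²−L_i²
k_1 = 0.0000+9.0000−73.2500 = -64.2500
row 1: -24.0000x − 6.0000y = -228.0000  (k_2=163.7500)
row 2: 0.0000x + 6.0000y = 24.0000  (k_3=-88.2500)
Cramer on rows 1–2 → x = 8.5000, y = 4.0000

(8.5000, 4.0000)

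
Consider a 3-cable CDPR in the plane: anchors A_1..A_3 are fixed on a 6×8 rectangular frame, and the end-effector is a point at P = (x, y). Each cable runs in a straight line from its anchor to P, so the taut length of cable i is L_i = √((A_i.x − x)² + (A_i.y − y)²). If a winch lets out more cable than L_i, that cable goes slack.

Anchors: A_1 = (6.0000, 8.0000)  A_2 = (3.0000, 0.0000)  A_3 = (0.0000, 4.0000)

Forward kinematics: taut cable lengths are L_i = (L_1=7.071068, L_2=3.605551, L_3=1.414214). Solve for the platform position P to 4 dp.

(1.0000, 3.0000)

each cable: (A_i−P)·(A_i−P) = L_i²; let q_i = ‖A_i‖²−L_i²
q_1 = 36.0000+64.0000−50.0000 = 50.0000
row 1: 6.0000x + 16.0000y = 54.0000  (q_2=-4.0000)
row 2: 12.0000x + 8.0000y = 36.0000  (q_3=14.0000)
Cramer on rows 1–2 → x = 1.0000, y = 3.0000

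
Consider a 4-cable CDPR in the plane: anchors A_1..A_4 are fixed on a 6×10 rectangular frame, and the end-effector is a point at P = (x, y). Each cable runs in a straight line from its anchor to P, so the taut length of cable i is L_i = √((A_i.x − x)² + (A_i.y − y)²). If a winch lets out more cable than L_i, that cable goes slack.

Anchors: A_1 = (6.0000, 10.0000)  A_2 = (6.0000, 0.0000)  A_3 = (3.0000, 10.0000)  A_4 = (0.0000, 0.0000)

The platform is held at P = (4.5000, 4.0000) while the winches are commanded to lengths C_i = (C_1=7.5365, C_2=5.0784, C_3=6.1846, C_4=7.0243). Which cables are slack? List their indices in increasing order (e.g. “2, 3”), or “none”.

1, 2, 4

cable 1: L_1 = ‖A_1−P‖ = 6.1847;  C_1 = 7.5365 → slack
cable 2: L_2 = ‖A_2−P‖ = 4.2720;  C_2 = 5.0784 → slack
cable 3: L_3 = ‖A_3−P‖ = 6.1847;  C_3 = 6.1846 → taut
cable 4: L_4 = ‖A_4−P‖ = 6.0208;  C_4 = 7.0243 → slack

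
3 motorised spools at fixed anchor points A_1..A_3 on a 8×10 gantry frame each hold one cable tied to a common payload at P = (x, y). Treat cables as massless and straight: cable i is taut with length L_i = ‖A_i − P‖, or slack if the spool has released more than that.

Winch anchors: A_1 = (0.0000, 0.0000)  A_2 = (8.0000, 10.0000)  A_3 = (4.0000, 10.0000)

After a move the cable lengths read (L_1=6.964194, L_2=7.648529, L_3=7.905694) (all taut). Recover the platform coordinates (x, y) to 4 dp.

each cable: (A_i−P)·(A_i−P) = L_i²; let q_i = ‖A_i‖²−L_i²
q_1 = 0.0000+0.0000−48.5000 = -48.5000
row 1: -16.0000x − 20.0000y = -154.0000  (q_2=105.5000)
row 2: -8.0000x − 20.0000y = -102.0000  (q_3=53.5000)
Cramer on rows 1–2 → x = 6.5000, y = 2.5000

(6.5000, 2.5000)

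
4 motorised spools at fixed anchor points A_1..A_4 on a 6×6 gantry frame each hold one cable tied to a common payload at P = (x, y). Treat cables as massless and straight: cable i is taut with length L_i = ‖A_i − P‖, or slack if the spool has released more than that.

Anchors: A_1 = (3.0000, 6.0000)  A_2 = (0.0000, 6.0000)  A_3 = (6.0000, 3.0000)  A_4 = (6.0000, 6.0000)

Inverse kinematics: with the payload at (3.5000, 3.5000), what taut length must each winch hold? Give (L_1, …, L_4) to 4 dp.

cable 1: Δx=-0.5000, Δy=2.5000; L_1 = √(Δx²+Δy²) = 2.5495
cable 2: Δx=-3.5000, Δy=2.5000; L_2 = √(Δx²+Δy²) = 4.3012
cable 3: Δx=2.5000, Δy=-0.5000; L_3 = √(Δx²+Δy²) = 2.5495
cable 4: Δx=2.5000, Δy=2.5000; L_4 = √(Δx²+Δy²) = 3.5355

(2.5495, 4.3012, 2.5495, 3.5355)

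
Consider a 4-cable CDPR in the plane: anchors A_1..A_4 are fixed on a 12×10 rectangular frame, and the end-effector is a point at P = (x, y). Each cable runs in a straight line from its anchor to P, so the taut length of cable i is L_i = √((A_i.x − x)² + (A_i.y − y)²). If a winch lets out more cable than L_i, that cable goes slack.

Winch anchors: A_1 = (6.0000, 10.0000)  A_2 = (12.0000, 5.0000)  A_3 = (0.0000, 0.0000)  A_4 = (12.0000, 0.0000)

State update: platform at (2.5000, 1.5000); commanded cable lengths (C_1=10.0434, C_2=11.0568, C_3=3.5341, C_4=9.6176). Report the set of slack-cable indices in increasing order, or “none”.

1, 2, 3

cable 1: L_1 = ‖A_1−P‖ = 9.1924;  C_1 = 10.0434 → slack
cable 2: L_2 = ‖A_2−P‖ = 10.1242;  C_2 = 11.0568 → slack
cable 3: L_3 = ‖A_3−P‖ = 2.9155;  C_3 = 3.5341 → slack
cable 4: L_4 = ‖A_4−P‖ = 9.6177;  C_4 = 9.6176 → taut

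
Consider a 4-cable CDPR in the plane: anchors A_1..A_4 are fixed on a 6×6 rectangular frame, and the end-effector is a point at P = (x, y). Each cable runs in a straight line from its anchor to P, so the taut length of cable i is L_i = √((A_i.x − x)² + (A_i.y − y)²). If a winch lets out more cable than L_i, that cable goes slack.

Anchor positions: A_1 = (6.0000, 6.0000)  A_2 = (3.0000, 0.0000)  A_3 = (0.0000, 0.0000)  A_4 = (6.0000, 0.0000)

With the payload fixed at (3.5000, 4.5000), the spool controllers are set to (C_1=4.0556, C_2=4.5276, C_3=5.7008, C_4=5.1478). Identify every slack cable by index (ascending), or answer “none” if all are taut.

1

cable 1: √((2.5000)²+(1.5000)²)=2.9155, C_1=4.0556: slack
cable 2: √((-0.5000)²+(-4.5000)²)=4.5277, C_2=4.5276: taut
cable 3: √((-3.5000)²+(-4.5000)²)=5.7009, C_3=5.7008: taut
cable 4: √((2.5000)²+(-4.5000)²)=5.1478, C_4=5.1478: taut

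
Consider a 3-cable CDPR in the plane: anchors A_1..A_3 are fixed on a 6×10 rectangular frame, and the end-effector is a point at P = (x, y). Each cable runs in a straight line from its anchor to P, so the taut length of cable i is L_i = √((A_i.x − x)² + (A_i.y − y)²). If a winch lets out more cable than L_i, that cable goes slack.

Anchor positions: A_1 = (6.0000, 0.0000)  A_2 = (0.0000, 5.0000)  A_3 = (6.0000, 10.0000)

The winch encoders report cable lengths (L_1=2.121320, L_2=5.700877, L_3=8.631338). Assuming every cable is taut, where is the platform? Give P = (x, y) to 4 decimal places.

circle eqns → linear via eq_j − eq_1; set c_j = A_j·A_j − L_j²
c_1 = 36.0000+0.0000−4.5000 = 31.5000
12.0000·x − 10.0000·y = c_1−c_2 = 39.0000
0.0000·x − 20.0000·y = c_1−c_3 = -30.0000
solve first two rows → x=4.5000, y=1.5000

(4.5000, 1.5000)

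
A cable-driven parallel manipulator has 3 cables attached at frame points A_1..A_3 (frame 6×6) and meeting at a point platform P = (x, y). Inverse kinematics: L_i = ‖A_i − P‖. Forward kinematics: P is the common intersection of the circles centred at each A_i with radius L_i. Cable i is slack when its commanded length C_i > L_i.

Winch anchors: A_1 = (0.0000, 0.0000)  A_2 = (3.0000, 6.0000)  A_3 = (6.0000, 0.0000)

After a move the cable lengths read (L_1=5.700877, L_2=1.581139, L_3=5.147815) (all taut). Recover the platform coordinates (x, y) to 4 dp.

(3.5000, 4.5000)

expand ‖A_i−P‖²=L_i² and subtract eq 1 (q_i ≔ ‖A_i‖²−L_i²)
q_1 = 0.0000+0.0000−32.5000 = -32.5000
eq1−eq2 → [-6.0000  -12.0000]·P = -75.0000
eq1−eq3 → [-12.0000  0.0000]·P = -42.0000
2×2 solve → P = (3.5000, 4.5000)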